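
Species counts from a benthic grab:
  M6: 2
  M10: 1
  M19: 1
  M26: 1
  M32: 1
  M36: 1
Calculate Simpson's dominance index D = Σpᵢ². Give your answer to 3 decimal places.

Total N = 2+1+1+1+1+1 = 7, so the proportions are 0.28571, 0.14286, 0.14286, 0.14286, 0.14286, 0.14286 (working shown to 5 dp, full precision carried).
D = 0.28571² + 0.14286² + 0.14286² + 0.14286² + 0.14286² + 0.14286² = 0.08163 + 0.02041 + 0.02041 + 0.02041 + 0.02041 + 0.02041 = 0.18367.
To 3 decimal places, D = 0.184.

0.184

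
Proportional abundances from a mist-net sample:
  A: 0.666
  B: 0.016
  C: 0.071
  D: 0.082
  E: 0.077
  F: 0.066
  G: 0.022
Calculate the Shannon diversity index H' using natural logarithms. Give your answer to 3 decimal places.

Each pᵢ ln pᵢ term (working shown to 5 dp, full precision carried): 0.666×(-0.40647)=-0.27071, 0.016×(-4.13517)=-0.06616, 0.071×(-2.64508)=-0.18780, 0.082×(-2.50104)=-0.20508, 0.077×(-2.56395)=-0.19742, 0.066×(-2.71810)=-0.17939, 0.022×(-3.81671)=-0.08397.
Sum = -1.19054, so H' = 1.191.

1.191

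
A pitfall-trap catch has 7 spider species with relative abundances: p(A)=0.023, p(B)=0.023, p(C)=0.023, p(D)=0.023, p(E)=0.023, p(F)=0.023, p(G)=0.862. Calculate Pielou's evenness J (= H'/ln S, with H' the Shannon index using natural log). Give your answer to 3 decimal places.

H' = −Σ pᵢ ln pᵢ = −((-0.08676) + (-0.08676) + (-0.08676) + (-0.08676) + (-0.08676) + (-0.08676) + (-0.12801)) = 0.64858 (working shown to 5 dp, full precision carried).
With S = 7 species, ln S = 1.94591, so J = 0.64858/1.94591 = 0.33330, i.e. 0.333 to 3 decimal places.

0.333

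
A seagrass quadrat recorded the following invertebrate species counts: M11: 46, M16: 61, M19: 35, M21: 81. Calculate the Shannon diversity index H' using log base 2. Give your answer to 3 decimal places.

1.931

Total N = 46+61+35+81 = 223, so the proportions are 0.20628, 0.27354, 0.15695, 0.36323 (working shown to 5 dp, full precision carried).
Each pᵢ log₂ pᵢ term: 0.20628×(-2.27734)=-0.46976, 0.27354×(-1.87016)=-0.51157, 0.15695×(-2.67162)=-0.41931, 0.36323×(-1.46105)=-0.53070.
Sum = -1.93134, so H' = 1.931.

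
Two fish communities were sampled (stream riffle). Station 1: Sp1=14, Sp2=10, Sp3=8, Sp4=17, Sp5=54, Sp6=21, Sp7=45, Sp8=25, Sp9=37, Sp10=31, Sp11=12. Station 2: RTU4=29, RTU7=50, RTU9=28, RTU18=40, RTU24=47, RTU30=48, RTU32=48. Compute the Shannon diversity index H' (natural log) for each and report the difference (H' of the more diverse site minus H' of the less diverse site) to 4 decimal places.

Station 1: N=274, proportions 0.051095, 0.036496, 0.029197, 0.062044, 0.19708, 0.076642, 0.164234, 0.091241, 0.135036, 0.113139, 0.043796, giving H' = 2.234438 (working shown to 6 dp, full precision carried).
Station 2: N=290, proportions 0.1, 0.172414, 0.096552, 0.137931, 0.162069, 0.165517, 0.165517, giving H' = 1.922633.
Difference = |2.234438 − 1.922633| = 0.311805, i.e. 0.3118 to 4 decimal places.

0.3118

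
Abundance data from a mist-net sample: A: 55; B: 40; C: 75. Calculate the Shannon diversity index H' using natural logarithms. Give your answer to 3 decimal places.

1.067

Total N = 55+40+75 = 170, so the proportions are 0.32353, 0.23529, 0.44118 (working shown to 5 dp, full precision carried).
Each pᵢ ln pᵢ term: 0.32353×(-1.12847)=-0.36509, 0.23529×(-1.44692)=-0.34045, 0.44118×(-0.81831)=-0.36102.
Sum = -1.06656, so H' = 1.067.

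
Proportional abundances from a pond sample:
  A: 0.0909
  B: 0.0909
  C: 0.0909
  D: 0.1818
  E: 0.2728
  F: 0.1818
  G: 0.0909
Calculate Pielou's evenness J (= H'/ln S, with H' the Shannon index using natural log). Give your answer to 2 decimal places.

0.95

H' = −Σ pᵢ ln pᵢ = −((-0.2180) + (-0.2180) + (-0.2180) + (-0.3099) + (-0.3544) + (-0.3099) + (-0.2180)) = 1.8462 (working shown to 4 dp, full precision carried).
With S = 7 species, ln S = 1.9459, so J = 1.8462/1.9459 = 0.9487, i.e. 0.95 to 2 decimal places.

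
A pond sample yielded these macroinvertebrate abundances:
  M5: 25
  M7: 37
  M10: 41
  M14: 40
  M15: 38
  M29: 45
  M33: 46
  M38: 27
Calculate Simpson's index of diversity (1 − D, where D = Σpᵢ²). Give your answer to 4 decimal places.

0.8704

Total N = 25+37+41+40+38+45+46+27 = 299, so the proportions are 0.083612, 0.123746, 0.137124, 0.133779, 0.12709, 0.150502, 0.153846, 0.090301 (working shown to 6 dp, full precision carried).
D = 0.083612² + 0.123746² + 0.137124² + 0.133779² + 0.12709² + 0.150502² + 0.153846² + 0.090301² = 0.006991 + 0.015313 + 0.018803 + 0.017897 + 0.016152 + 0.022651 + 0.023669 + 0.008154 = 0.129629.
So 1 − D = 0.870371, i.e. 0.8704 to 4 decimal places.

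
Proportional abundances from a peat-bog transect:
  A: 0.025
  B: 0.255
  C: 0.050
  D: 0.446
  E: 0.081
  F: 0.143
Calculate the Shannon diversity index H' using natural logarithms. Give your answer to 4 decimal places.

Each pᵢ ln pᵢ term (working shown to 6 dp, full precision carried): 0.025×(-3.688879)=-0.092222, 0.255×(-1.366492)=-0.348455, 0.05×(-2.995732)=-0.149787, 0.446×(-0.807436)=-0.360117, 0.081×(-2.513306)=-0.203578, 0.143×(-1.944911)=-0.278122.
Sum = -1.432281, so H' = 1.4323.

1.4323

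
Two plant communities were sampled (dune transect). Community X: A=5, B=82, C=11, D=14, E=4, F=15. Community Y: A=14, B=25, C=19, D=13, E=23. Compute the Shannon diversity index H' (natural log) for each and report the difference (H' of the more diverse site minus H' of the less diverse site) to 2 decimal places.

Community X: N=131, proportions 0.0382, 0.626, 0.084, 0.1069, 0.0305, 0.1145, giving H' = 1.2196 (working shown to 4 dp, full precision carried).
Community Y: N=94, proportions 0.1489, 0.266, 0.2021, 0.1383, 0.2447, giving H' = 1.5771.
Difference = |1.2196 − 1.5771| = 0.3575, i.e. 0.36 to 2 decimal places.

0.36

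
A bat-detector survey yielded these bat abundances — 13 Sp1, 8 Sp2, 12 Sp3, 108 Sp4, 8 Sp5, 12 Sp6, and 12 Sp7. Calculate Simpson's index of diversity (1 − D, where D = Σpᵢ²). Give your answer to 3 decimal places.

Total N = 13+8+12+108+8+12+12 = 173, so the proportions are 0.07514, 0.04624, 0.06936, 0.62428, 0.04624, 0.06936, 0.06936 (working shown to 5 dp, full precision carried).
D = 0.07514² + 0.04624² + 0.06936² + 0.62428² + 0.04624² + 0.06936² + 0.06936² = 0.00565 + 0.00214 + 0.00481 + 0.38972 + 0.00214 + 0.00481 + 0.00481 = 0.41408.
So 1 − D = 0.58592, i.e. 0.586 to 3 decimal places.

0.586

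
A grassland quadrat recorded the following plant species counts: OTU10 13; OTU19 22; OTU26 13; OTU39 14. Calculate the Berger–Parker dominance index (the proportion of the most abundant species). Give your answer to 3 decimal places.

0.355

Total N = 13+22+13+14 = 62, so the proportions are 0.20968, 0.35484, 0.20968, 0.22581 (working shown to 5 dp, full precision carried).
The largest proportion is 0.35484, i.e. d = 0.355 to 3 decimal places.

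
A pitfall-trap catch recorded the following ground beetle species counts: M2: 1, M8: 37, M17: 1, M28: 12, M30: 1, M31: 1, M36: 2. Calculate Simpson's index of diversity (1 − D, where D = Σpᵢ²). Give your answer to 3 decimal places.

0.497

Total N = 1+37+1+12+1+1+2 = 55, so the proportions are 0.01818, 0.67273, 0.01818, 0.21818, 0.01818, 0.01818, 0.03636 (working shown to 5 dp, full precision carried).
D = 0.01818² + 0.67273² + 0.01818² + 0.21818² + 0.01818² + 0.01818² + 0.03636² = 0.00033 + 0.45256 + 0.00033 + 0.04760 + 0.00033 + 0.00033 + 0.00132 = 0.50281.
So 1 − D = 0.49719, i.e. 0.497 to 3 decimal places.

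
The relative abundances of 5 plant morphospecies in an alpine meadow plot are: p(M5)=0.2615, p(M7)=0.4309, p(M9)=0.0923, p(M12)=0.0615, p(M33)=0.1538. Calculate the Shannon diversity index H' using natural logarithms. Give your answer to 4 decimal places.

1.3929

Each pᵢ ln pᵢ term (working shown to 6 dp, full precision carried): 0.2615×(-1.341321)=-0.350755, 0.4309×(-0.841879)=-0.362766, 0.0923×(-2.382711)=-0.219924, 0.0615×(-2.788718)=-0.171506, 0.1538×(-1.872102)=-0.287929.
Sum = -1.392881, so H' = 1.3929.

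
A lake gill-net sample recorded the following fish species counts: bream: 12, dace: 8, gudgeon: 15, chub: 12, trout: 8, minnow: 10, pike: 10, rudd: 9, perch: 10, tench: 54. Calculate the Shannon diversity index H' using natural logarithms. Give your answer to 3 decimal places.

Total N = 12+8+15+12+8+10+10+9+10+54 = 148, so the proportions are 0.08108, 0.05405, 0.10135, 0.08108, 0.05405, 0.06757, 0.06757, 0.06081, 0.06757, 0.36486 (working shown to 5 dp, full precision carried).
Each pᵢ ln pᵢ term: 0.08108×(-2.51231)=-0.20370, 0.05405×(-2.91777)=-0.15772, 0.10135×(-2.28916)=-0.23201, 0.08108×(-2.51231)=-0.20370, 0.05405×(-2.91777)=-0.15772, 0.06757×(-2.69463)=-0.18207, 0.06757×(-2.69463)=-0.18207, 0.06081×(-2.79999)=-0.17027, 0.06757×(-2.69463)=-0.18207, 0.36486×(-1.00823)=-0.36787.
Sum = -2.03919, so H' = 2.039.

2.039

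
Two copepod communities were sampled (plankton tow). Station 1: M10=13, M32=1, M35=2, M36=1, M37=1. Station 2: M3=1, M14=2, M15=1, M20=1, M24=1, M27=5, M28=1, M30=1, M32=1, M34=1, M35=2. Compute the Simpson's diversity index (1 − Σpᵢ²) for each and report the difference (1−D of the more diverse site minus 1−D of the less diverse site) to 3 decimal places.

0.401

Station 1: N=18, proportions 0.72222, 0.05556, 0.11111, 0.05556, 0.05556, giving 1−D = 0.45679 (working shown to 5 dp, full precision carried).
Station 2: N=17, proportions 0.05882, 0.11765, 0.05882, 0.05882, 0.05882, 0.29412, 0.05882, 0.05882, 0.05882, 0.05882, 0.11765, giving 1−D = 0.85813.
Difference = |0.45679 − 0.85813| = 0.40134, i.e. 0.401 to 3 decimal places.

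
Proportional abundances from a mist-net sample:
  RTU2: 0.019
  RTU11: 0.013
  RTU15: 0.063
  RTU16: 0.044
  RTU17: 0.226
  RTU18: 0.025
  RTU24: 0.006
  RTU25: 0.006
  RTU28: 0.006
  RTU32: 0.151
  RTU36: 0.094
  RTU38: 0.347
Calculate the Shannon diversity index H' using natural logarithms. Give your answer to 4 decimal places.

1.8388

Each pᵢ ln pᵢ term (working shown to 6 dp, full precision carried): 0.019×(-3.963316)=-0.075303, 0.013×(-4.342806)=-0.056456, 0.063×(-2.764621)=-0.174171, 0.044×(-3.123566)=-0.137437, 0.226×(-1.487220)=-0.336112, 0.025×(-3.688879)=-0.092222, 0.006×(-5.115996)=-0.030696, 0.006×(-5.115996)=-0.030696, 0.006×(-5.115996)=-0.030696, 0.151×(-1.890475)=-0.285462, 0.094×(-2.364460)=-0.222259, 0.347×(-1.058430)=-0.367275.
Sum = -1.838786, so H' = 1.8388.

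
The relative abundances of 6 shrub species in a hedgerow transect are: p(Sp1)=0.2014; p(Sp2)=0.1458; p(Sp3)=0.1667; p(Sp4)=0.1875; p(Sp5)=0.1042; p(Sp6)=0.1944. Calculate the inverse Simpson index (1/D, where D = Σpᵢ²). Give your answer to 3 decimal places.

D = 0.2014² + 0.1458² + 0.1667² + 0.1875² + 0.1042² + 0.1944² = 0.0405620 + 0.0212576 + 0.0277889 + 0.0351562 + 0.0108576 + 0.0377914 = 0.1734137 (working shown to 7 dp, full precision carried).
So 1/D = 5.76656, i.e. 5.767 to 3 decimal places.

5.767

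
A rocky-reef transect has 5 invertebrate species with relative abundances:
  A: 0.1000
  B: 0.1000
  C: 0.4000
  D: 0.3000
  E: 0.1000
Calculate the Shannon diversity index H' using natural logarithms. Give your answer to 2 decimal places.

1.42

Each pᵢ ln pᵢ term (working shown to 4 dp, full precision carried): 0.1×(-2.3026)=-0.2303, 0.1×(-2.3026)=-0.2303, 0.4×(-0.9163)=-0.3665, 0.3×(-1.2040)=-0.3612, 0.1×(-2.3026)=-0.2303.
Sum = -1.4185, so H' = 1.42.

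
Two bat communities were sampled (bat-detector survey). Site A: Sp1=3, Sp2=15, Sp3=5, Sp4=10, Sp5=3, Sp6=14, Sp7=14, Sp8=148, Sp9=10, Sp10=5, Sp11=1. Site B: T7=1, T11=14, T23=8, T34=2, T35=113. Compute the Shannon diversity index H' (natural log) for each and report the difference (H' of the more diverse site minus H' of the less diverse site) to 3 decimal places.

Site A: N=228, proportions 0.01316, 0.06579, 0.02193, 0.04386, 0.01316, 0.0614, 0.0614, 0.64912, 0.04386, 0.02193, 0.00439, giving H' = 1.38180 (working shown to 5 dp, full precision carried).
Site B: N=138, proportions 0.00725, 0.10145, 0.05797, 0.01449, 0.81884, giving H' = 0.65795.
Difference = |1.38180 − 0.65795| = 0.72385, i.e. 0.724 to 3 decimal places.

0.724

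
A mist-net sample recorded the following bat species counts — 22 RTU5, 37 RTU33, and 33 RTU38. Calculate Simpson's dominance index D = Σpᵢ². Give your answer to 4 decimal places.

Total N = 22+37+33 = 92, so the proportions are 0.23913, 0.402174, 0.358696 (working shown to 6 dp, full precision carried).
D = 0.23913² + 0.402174² + 0.358696² = 0.057183 + 0.161744 + 0.128663 = 0.347590.
To 4 decimal places, D = 0.3476.

0.3476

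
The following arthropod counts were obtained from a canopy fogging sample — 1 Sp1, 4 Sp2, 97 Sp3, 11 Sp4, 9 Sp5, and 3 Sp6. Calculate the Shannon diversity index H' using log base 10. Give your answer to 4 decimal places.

Total N = 1+4+97+11+9+3 = 125, so the proportions are 0.008, 0.032, 0.776, 0.088, 0.072, 0.024 (working shown to 6 dp, full precision carried).
Each pᵢ log₁₀ pᵢ term: 0.008×(-2.096910)=-0.016775, 0.032×(-1.494850)=-0.047835, 0.776×(-0.110138)=-0.085467, 0.088×(-1.055517)=-0.092886, 0.072×(-1.142668)=-0.082272, 0.024×(-1.619789)=-0.038875.
Sum = -0.364110, so H' = 0.3641.

0.3641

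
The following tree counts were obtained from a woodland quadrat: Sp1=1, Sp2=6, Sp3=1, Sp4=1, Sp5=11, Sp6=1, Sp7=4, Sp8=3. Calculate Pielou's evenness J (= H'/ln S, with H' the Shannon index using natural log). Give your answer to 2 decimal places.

Total N = 1+6+1+1+11+1+4+3 = 28, so the proportions are 0.0357, 0.2143, 0.0357, 0.0357, 0.3929, 0.0357, 0.1429, 0.1071 (working shown to 4 dp, full precision carried).
H' = −Σ pᵢ ln pᵢ = −((-0.1190) + (-0.3301) + (-0.1190) + (-0.1190) + (-0.3671) + (-0.1190) + (-0.2780) + (-0.2393)) = 1.6905.
With S = 8 species, ln S = 2.0794, so J = 1.6905/2.0794 = 0.8129, i.e. 0.81 to 2 decimal places.

0.81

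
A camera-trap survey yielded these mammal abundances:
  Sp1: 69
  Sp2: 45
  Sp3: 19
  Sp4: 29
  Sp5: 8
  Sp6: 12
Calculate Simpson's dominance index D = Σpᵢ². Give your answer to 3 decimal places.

0.247

Total N = 69+45+19+29+8+12 = 182, so the proportions are 0.37912, 0.24725, 0.1044, 0.15934, 0.04396, 0.06593 (working shown to 5 dp, full precision carried).
D = 0.37912² + 0.24725² + 0.1044² + 0.15934² + 0.04396² + 0.06593² = 0.14373 + 0.06113 + 0.01090 + 0.02539 + 0.00193 + 0.00435 = 0.24743.
To 3 decimal places, D = 0.247.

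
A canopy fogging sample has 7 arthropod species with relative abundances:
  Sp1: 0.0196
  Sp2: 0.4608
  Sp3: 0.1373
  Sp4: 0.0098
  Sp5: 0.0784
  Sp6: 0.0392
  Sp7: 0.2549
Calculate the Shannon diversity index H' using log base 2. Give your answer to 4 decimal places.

Each pᵢ log₂ pᵢ term (working shown to 6 dp, full precision carried): 0.0196×(-5.673003)=-0.111191, 0.4608×(-1.117787)=-0.515076, 0.1373×(-2.864596)=-0.393309, 0.0098×(-6.673003)=-0.065395, 0.0784×(-3.673003)=-0.287963, 0.0392×(-4.673003)=-0.183182, 0.2549×(-1.971997)=-0.502662.
Sum = -2.058779, so H' = 2.0588.

2.0588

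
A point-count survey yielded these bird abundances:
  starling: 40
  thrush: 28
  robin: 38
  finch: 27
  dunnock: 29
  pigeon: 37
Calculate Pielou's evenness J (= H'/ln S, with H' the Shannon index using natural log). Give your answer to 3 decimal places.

Total N = 40+28+38+27+29+37 = 199, so the proportions are 0.20101, 0.1407, 0.19095, 0.13568, 0.14573, 0.18593 (working shown to 5 dp, full precision carried).
H' = −Σ pᵢ ln pᵢ = −((-0.32250) + (-0.27593) + (-0.31617) + (-0.27101) + (-0.28067) + (-0.31281)) = 1.77909.
With S = 6 species, ln S = 1.79176, so J = 1.77909/1.79176 = 0.99293, i.e. 0.993 to 3 decimal places.

0.993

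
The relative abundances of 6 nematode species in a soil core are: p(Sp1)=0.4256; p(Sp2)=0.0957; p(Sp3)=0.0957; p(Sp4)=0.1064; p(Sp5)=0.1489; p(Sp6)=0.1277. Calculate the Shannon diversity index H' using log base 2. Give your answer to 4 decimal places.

2.3047

Each pᵢ log₂ pᵢ term (working shown to 6 dp, full precision carried): 0.4256×(-1.232430)=-0.524522, 0.0957×(-3.385337)=-0.323977, 0.0957×(-3.385337)=-0.323977, 0.1064×(-3.232430)=-0.343931, 0.1489×(-2.747584)=-0.409115, 0.1277×(-2.969170)=-0.379163.
Sum = -2.304685, so H' = 2.3047.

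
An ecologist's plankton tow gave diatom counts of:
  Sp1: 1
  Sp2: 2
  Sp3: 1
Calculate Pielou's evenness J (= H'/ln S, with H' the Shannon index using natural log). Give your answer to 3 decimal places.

Total N = 1+2+1 = 4, so the proportions are 0.25, 0.5, 0.25 (working shown to 5 dp, full precision carried).
H' = −Σ pᵢ ln pᵢ = −((-0.34657) + (-0.34657) + (-0.34657)) = 1.03972.
With S = 3 species, ln S = 1.09861, so J = 1.03972/1.09861 = 0.94639, i.e. 0.946 to 3 decimal places.

0.946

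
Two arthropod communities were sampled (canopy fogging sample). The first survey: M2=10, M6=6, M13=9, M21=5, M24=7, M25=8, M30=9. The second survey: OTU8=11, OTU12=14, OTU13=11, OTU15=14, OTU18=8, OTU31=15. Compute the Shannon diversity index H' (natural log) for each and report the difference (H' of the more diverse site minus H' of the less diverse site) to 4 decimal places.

0.1505

The first survey: N=54, proportions 0.185185, 0.111111, 0.166667, 0.092593, 0.12963, 0.148148, 0.166667, giving H' = 1.921752 (working shown to 6 dp, full precision carried).
The second survey: N=73, proportions 0.150685, 0.191781, 0.150685, 0.191781, 0.109589, 0.205479, giving H' = 1.771232.
Difference = |1.921752 − 1.771232| = 0.150520, i.e. 0.1505 to 4 decimal places.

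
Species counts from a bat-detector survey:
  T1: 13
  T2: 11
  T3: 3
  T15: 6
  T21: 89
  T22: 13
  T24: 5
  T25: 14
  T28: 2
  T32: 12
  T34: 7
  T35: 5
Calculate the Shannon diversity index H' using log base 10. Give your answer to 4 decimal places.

Total N = 13+11+3+6+89+13+5+14+2+12+7+5 = 180, so the proportions are 0.072222, 0.061111, 0.016667, 0.033333, 0.494444, 0.072222, 0.027778, 0.077778, 0.011111, 0.066667, 0.038889, 0.027778 (working shown to 6 dp, full precision carried).
Each pᵢ log₁₀ pᵢ term: 0.072222×(-1.141329)=-0.082429, 0.061111×(-1.213880)=-0.074182, 0.016667×(-1.778151)=-0.029636, 0.033333×(-1.477121)=-0.049237, 0.494444×(-0.305882)=-0.151242, 0.072222×(-1.141329)=-0.082429, 0.027778×(-1.556303)=-0.043231, 0.077778×(-1.109144)=-0.086267, 0.011111×(-1.954243)=-0.021714, 0.066667×(-1.176091)=-0.078406, 0.038889×(-1.410174)=-0.054840, 0.027778×(-1.556303)=-0.043231.
Sum = -0.796843, so H' = 0.7968.

0.7968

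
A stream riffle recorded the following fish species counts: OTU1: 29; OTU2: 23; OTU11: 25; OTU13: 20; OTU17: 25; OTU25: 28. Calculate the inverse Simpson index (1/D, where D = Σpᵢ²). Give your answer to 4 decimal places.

5.9148

Total N = 29+23+25+20+25+28 = 150, so the proportions are 0.19333333, 0.15333333, 0.16666667, 0.13333333, 0.16666667, 0.18666667 (working shown to 8 dp, full precision carried).
D = 0.19333333² + 0.15333333² + 0.16666667² + 0.13333333² + 0.16666667² + 0.18666667² = 0.03737778 + 0.02351111 + 0.02777778 + 0.01777778 + 0.02777778 + 0.03484444 = 0.16906667.
So 1/D = 5.914826, i.e. 5.9148 to 4 decimal places.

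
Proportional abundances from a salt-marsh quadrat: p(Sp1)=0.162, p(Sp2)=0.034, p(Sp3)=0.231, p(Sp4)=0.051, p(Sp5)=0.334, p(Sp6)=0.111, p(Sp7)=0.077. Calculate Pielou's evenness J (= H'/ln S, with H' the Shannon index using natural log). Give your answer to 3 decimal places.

H' = −Σ pᵢ ln pᵢ = −((-0.29487) + (-0.11497) + (-0.33849) + (-0.15177) + (-0.36627) + (-0.24400) + (-0.19742)) = 1.70779 (working shown to 5 dp, full precision carried).
With S = 7 species, ln S = 1.94591, so J = 1.70779/1.94591 = 0.87763, i.e. 0.878 to 3 decimal places.

0.878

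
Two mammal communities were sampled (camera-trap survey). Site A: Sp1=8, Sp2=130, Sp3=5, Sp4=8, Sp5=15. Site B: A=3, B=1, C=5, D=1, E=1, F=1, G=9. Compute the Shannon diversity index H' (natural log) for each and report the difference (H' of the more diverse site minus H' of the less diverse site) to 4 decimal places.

0.7563

Site A: N=166, proportions 0.048193, 0.783133, 0.03012, 0.048193, 0.090361, giving H' = 0.806455 (working shown to 6 dp, full precision carried).
Site B: N=21, proportions 0.142857, 0.047619, 0.238095, 0.047619, 0.047619, 0.047619, 0.428571, giving H' = 1.562711.
Difference = |0.806455 − 1.562711| = 0.756256, i.e. 0.7563 to 4 decimal places.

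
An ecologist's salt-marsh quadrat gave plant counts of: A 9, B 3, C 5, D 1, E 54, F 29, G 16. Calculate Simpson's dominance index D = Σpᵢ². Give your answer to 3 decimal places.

Total N = 9+3+5+1+54+29+16 = 117, so the proportions are 0.07692, 0.02564, 0.04274, 0.00855, 0.46154, 0.24786, 0.13675 (working shown to 5 dp, full precision carried).
D = 0.07692² + 0.02564² + 0.04274² + 0.00855² + 0.46154² + 0.24786² + 0.13675² = 0.00592 + 0.00066 + 0.00183 + 0.00007 + 0.21302 + 0.06144 + 0.01870 = 0.30163.
To 3 decimal places, D = 0.302.

0.302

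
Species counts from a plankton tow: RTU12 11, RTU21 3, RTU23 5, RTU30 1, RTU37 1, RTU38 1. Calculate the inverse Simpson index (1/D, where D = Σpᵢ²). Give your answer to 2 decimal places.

Total N = 11+3+5+1+1+1 = 22, so the proportions are 0.5, 0.13636, 0.22727, 0.04545, 0.04545, 0.04545 (working shown to 5 dp, full precision carried).
D = 0.5² + 0.13636² + 0.22727² + 0.04545² + 0.04545² + 0.04545² = 0.25000 + 0.01860 + 0.05165 + 0.00207 + 0.00207 + 0.00207 = 0.32645.
So 1/D = 3.0633, i.e. 3.06 to 2 decimal places.

3.06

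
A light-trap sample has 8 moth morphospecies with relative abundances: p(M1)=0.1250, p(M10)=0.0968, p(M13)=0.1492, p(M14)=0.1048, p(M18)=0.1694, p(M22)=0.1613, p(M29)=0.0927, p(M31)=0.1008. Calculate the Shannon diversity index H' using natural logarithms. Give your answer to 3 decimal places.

2.053

Each pᵢ ln pᵢ term (working shown to 5 dp, full precision carried): 0.125×(-2.07944)=-0.25993, 0.0968×(-2.33511)=-0.22604, 0.1492×(-1.90247)=-0.28385, 0.1048×(-2.25570)=-0.23640, 0.1694×(-1.77549)=-0.30077, 0.1613×(-1.82449)=-0.29429, 0.0927×(-2.37839)=-0.22048, 0.1008×(-2.29462)=-0.23130.
Sum = -2.05305, so H' = 2.053.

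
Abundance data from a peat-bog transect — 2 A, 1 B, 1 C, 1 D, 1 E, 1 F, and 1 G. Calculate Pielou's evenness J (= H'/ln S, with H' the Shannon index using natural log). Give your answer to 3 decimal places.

Total N = 2+1+1+1+1+1+1 = 8, so the proportions are 0.25, 0.125, 0.125, 0.125, 0.125, 0.125, 0.125 (working shown to 5 dp, full precision carried).
H' = −Σ pᵢ ln pᵢ = −((-0.34657) + (-0.25993) + (-0.25993) + (-0.25993) + (-0.25993) + (-0.25993) + (-0.25993)) = 1.90615.
With S = 7 species, ln S = 1.94591, so J = 1.90615/1.94591 = 0.97957, i.e. 0.980 to 3 decimal places.

0.980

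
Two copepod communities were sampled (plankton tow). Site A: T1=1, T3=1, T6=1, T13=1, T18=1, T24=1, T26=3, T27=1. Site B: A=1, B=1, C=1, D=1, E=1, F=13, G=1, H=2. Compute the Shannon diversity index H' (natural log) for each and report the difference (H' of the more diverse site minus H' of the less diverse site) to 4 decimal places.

Site A: N=10, proportions 0.1, 0.1, 0.1, 0.1, 0.1, 0.1, 0.3, 0.1, giving H' = 1.9730014 (working shown to 7 dp, full precision carried).
Site B: N=21, proportions 0.047619, 0.047619, 0.047619, 0.047619, 0.047619, 0.6190476, 0.047619, 0.0952381, giving H' = 1.3906826.
Difference = |1.9730014 − 1.3906826| = 0.5823188, i.e. 0.5823 to 4 decimal places.

0.5823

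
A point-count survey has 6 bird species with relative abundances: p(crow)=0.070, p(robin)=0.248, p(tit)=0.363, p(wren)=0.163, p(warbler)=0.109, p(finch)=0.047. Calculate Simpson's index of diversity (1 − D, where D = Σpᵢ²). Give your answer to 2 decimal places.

0.76

D = 0.07² + 0.248² + 0.363² + 0.163² + 0.109² + 0.047² = 0.0049 + 0.0615 + 0.1318 + 0.0266 + 0.0119 + 0.0022 = 0.2388 (working shown to 4 dp, full precision carried).
So 1 − D = 0.7612, i.e. 0.76 to 2 decimal places.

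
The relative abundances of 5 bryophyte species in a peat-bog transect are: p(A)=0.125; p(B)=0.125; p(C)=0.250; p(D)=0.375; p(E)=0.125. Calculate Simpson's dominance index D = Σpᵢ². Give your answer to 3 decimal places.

D = 0.125² + 0.125² + 0.25² + 0.375² + 0.125² = 0.01562 + 0.01562 + 0.06250 + 0.14062 + 0.01562 = 0.25000 (working shown to 5 dp, full precision carried).
To 3 decimal places, D = 0.250.

0.250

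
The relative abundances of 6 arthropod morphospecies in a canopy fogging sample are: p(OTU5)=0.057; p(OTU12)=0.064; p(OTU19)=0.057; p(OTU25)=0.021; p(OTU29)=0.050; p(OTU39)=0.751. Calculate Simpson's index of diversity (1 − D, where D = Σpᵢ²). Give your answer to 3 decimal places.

0.422

D = 0.057² + 0.064² + 0.057² + 0.021² + 0.05² + 0.751² = 0.00325 + 0.00410 + 0.00325 + 0.00044 + 0.00250 + 0.56400 = 0.57754 (working shown to 5 dp, full precision carried).
So 1 − D = 0.42246, i.e. 0.422 to 3 decimal places.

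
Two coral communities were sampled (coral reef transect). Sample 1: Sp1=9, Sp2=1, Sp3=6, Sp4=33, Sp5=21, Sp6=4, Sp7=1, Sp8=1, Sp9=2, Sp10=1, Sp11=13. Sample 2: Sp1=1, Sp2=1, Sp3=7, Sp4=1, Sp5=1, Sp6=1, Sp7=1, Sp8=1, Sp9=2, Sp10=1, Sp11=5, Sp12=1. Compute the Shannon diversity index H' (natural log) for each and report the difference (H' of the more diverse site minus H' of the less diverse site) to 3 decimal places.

0.330

Sample 1: N=92, proportions 0.09783, 0.01087, 0.06522, 0.3587, 0.22826, 0.04348, 0.01087, 0.01087, 0.02174, 0.01087, 0.1413, giving H' = 1.80308 (working shown to 5 dp, full precision carried).
Sample 2: N=23, proportions 0.04348, 0.04348, 0.30435, 0.04348, 0.04348, 0.04348, 0.04348, 0.04348, 0.08696, 0.04348, 0.21739, 0.04348, giving H' = 2.13311.
Difference = |1.80308 − 2.13311| = 0.33003, i.e. 0.330 to 3 decimal places.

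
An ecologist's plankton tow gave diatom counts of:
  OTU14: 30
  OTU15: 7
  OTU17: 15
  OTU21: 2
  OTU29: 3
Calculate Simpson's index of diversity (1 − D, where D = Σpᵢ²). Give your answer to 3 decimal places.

Total N = 30+7+15+2+3 = 57, so the proportions are 0.52632, 0.12281, 0.26316, 0.03509, 0.05263 (working shown to 5 dp, full precision carried).
D = 0.52632² + 0.12281² + 0.26316² + 0.03509² + 0.05263² = 0.27701 + 0.01508 + 0.06925 + 0.00123 + 0.00277 = 0.36534.
So 1 − D = 0.63466, i.e. 0.635 to 3 decimal places.

0.635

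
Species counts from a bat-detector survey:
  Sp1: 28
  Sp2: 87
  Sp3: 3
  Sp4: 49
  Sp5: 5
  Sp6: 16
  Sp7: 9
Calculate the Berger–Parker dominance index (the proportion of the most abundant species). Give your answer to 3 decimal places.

0.442

Total N = 28+87+3+49+5+16+9 = 197, so the proportions are 0.14213, 0.44162, 0.01523, 0.24873, 0.02538, 0.08122, 0.04569 (working shown to 5 dp, full precision carried).
The largest proportion is 0.44162, i.e. d = 0.442 to 3 decimal places.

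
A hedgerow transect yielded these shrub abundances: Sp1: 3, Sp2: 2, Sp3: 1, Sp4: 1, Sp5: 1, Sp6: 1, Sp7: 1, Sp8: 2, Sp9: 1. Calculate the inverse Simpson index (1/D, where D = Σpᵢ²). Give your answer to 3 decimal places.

Total N = 3+2+1+1+1+1+1+2+1 = 13, so the proportions are 0.2307692, 0.1538462, 0.0769231, 0.0769231, 0.0769231, 0.0769231, 0.0769231, 0.1538462, 0.0769231 (working shown to 7 dp, full precision carried).
D = 0.2307692² + 0.1538462² + 0.0769231² + 0.0769231² + 0.0769231² + 0.0769231² + 0.0769231² + 0.1538462² + 0.0769231² = 0.0532544 + 0.0236686 + 0.0059172 + 0.0059172 + 0.0059172 + 0.0059172 + 0.0059172 + 0.0236686 + 0.0059172 = 0.1360947.
So 1/D = 7.34783, i.e. 7.348 to 3 decimal places.

7.348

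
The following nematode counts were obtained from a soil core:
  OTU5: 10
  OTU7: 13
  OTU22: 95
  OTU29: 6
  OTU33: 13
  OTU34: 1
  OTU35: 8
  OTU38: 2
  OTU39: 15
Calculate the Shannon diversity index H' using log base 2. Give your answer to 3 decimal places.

2.111

Total N = 10+13+95+6+13+1+8+2+15 = 163, so the proportions are 0.06135, 0.07975, 0.58282, 0.03681, 0.07975, 0.00613, 0.04908, 0.01227, 0.09202 (working shown to 5 dp, full precision carried).
Each pᵢ log₂ pᵢ term: 0.06135×(-4.02680)=-0.24704, 0.07975×(-3.64829)=-0.29097, 0.58282×(-0.77887)=-0.45394, 0.03681×(-4.76377)=-0.17535, 0.07975×(-3.64829)=-0.29097, 0.00613×(-7.34873)=-0.04508, 0.04908×(-4.34873)=-0.21343, 0.01227×(-6.34873)=-0.07790, 0.09202×(-3.44184)=-0.31673.
Sum = -2.11143, so H' = 2.111.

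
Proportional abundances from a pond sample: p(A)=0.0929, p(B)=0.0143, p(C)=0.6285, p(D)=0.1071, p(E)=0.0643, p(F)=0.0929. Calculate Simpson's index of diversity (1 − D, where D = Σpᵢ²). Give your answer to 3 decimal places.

0.572

D = 0.0929² + 0.0143² + 0.6285² + 0.1071² + 0.0643² + 0.0929² = 0.00863 + 0.00020 + 0.39501 + 0.01147 + 0.00413 + 0.00863 = 0.42808 (working shown to 5 dp, full precision carried).
So 1 − D = 0.57192, i.e. 0.572 to 3 decimal places.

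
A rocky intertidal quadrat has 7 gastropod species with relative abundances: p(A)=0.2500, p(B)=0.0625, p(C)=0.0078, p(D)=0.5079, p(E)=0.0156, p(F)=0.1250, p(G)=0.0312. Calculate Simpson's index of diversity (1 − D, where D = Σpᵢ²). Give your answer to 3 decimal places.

0.659

D = 0.25² + 0.0625² + 0.0078² + 0.5079² + 0.0156² + 0.125² + 0.0312² = 0.06250 + 0.00391 + 0.00006 + 0.25796 + 0.00024 + 0.01562 + 0.00097 = 0.34127 (working shown to 5 dp, full precision carried).
So 1 − D = 0.65873, i.e. 0.659 to 3 decimal places.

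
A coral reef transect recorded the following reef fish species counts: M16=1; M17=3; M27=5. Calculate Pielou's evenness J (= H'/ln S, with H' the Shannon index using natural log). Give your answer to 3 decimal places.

0.853

Total N = 1+3+5 = 9, so the proportions are 0.11111, 0.33333, 0.55556 (working shown to 5 dp, full precision carried).
H' = −Σ pᵢ ln pᵢ = −((-0.24414) + (-0.36620) + (-0.32655)) = 0.93689.
With S = 3 species, ln S = 1.09861, so J = 0.93689/1.09861 = 0.85279, i.e. 0.853 to 3 decimal places.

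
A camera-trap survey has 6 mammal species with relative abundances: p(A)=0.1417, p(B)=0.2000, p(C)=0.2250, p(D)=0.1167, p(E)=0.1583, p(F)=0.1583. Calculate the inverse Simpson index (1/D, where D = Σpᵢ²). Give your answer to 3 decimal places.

5.733

D = 0.1417² + 0.2² + 0.225² + 0.1167² + 0.1583² + 0.1583² = 0.0200789 + 0.0400000 + 0.0506250 + 0.0136189 + 0.0250589 + 0.0250589 = 0.1744406 (working shown to 7 dp, full precision carried).
So 1/D = 5.73261, i.e. 5.733 to 3 decimal places.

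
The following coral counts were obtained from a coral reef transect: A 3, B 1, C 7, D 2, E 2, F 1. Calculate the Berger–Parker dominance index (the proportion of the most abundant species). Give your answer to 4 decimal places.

0.4375

Total N = 3+1+7+2+2+1 = 16, so the proportions are 0.1875, 0.0625, 0.4375, 0.125, 0.125, 0.0625 (working shown to 6 dp, full precision carried).
The largest proportion is 0.4375, i.e. d = 0.4375 to 4 decimal places.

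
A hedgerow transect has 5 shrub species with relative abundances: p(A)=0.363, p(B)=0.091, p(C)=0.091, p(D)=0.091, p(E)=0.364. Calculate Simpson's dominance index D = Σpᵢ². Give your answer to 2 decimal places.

D = 0.363² + 0.091² + 0.091² + 0.091² + 0.364² = 0.1318 + 0.0083 + 0.0083 + 0.0083 + 0.1325 = 0.2891 (working shown to 4 dp, full precision carried).
To 2 decimal places, D = 0.29.

0.29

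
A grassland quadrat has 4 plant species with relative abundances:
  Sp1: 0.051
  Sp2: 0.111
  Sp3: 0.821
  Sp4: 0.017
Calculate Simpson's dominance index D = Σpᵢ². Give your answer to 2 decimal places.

D = 0.051² + 0.111² + 0.821² + 0.017² = 0.0026 + 0.0123 + 0.6740 + 0.0003 = 0.6893 (working shown to 4 dp, full precision carried).
To 2 decimal places, D = 0.69.

0.69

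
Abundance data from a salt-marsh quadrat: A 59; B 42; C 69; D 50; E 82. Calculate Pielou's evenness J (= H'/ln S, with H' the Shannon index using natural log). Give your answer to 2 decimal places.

0.98

Total N = 59+42+69+50+82 = 302, so the proportions are 0.1954, 0.1391, 0.2285, 0.1656, 0.2715 (working shown to 4 dp, full precision carried).
H' = −Σ pᵢ ln pᵢ = −((-0.3190) + (-0.2744) + (-0.3373) + (-0.2977) + (-0.3540)) = 1.5824.
With S = 5 species, ln S = 1.6094, so J = 1.5824/1.6094 = 0.9832, i.e. 0.98 to 2 decimal places.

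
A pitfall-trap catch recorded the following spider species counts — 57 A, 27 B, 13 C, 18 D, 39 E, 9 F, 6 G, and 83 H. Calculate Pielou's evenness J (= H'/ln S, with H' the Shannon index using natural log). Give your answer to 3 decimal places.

0.856

Total N = 57+27+13+18+39+9+6+83 = 252, so the proportions are 0.22619, 0.10714, 0.05159, 0.07143, 0.15476, 0.03571, 0.02381, 0.32937 (working shown to 5 dp, full precision carried).
H' = −Σ pᵢ ln pᵢ = −((-0.33620) + (-0.23931) + (-0.15293) + (-0.18850) + (-0.28877) + (-0.11901) + (-0.08899) + (-0.36579)) = 1.77951.
With S = 8 species, ln S = 2.07944, so J = 1.77951/2.07944 = 0.85576, i.e. 0.856 to 3 decimal places.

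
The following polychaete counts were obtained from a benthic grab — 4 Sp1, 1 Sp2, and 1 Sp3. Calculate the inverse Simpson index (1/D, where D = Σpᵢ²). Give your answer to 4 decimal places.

2.0000

Total N = 4+1+1 = 6, so the proportions are 0.6666667, 0.1666667, 0.1666667 (working shown to 7 dp, full precision carried).
D = 0.6666667² + 0.1666667² + 0.1666667² = 0.4444444 + 0.0277778 + 0.0277778 = 0.5000000.
So 1/D = 2.000000, i.e. 2.0000 to 4 decimal places.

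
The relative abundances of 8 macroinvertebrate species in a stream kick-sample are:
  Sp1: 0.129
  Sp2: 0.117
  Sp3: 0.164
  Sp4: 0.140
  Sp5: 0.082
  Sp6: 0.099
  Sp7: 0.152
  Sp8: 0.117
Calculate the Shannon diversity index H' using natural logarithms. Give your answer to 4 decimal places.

Each pᵢ ln pᵢ term (working shown to 6 dp, full precision carried): 0.129×(-2.047943)=-0.264185, 0.117×(-2.145581)=-0.251033, 0.164×(-1.807889)=-0.296494, 0.14×(-1.966113)=-0.275256, 0.082×(-2.501036)=-0.205085, 0.099×(-2.312635)=-0.228951, 0.152×(-1.883875)=-0.286349, 0.117×(-2.145581)=-0.251033.
Sum = -2.058385, so H' = 2.0584.

2.0584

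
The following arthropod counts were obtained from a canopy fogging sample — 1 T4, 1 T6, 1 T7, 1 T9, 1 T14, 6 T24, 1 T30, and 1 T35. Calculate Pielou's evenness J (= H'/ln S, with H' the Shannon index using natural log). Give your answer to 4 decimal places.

0.8358

Total N = 1+1+1+1+1+6+1+1 = 13, so the proportions are 0.076923, 0.076923, 0.076923, 0.076923, 0.076923, 0.461538, 0.076923, 0.076923 (working shown to 6 dp, full precision carried).
H' = −Σ pᵢ ln pᵢ = −((-0.197304) + (-0.197304) + (-0.197304) + (-0.197304) + (-0.197304) + (-0.356857) + (-0.197304) + (-0.197304)) = 1.737983.
With S = 8 species, ln S = 2.079442, so J = 1.737983/2.079442 = 0.835793, i.e. 0.8358 to 4 decimal places.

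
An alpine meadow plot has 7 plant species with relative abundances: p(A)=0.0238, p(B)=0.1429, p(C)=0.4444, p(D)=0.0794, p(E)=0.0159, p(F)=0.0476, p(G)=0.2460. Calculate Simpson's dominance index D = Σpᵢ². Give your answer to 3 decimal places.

0.288

D = 0.0238² + 0.1429² + 0.4444² + 0.0794² + 0.0159² + 0.0476² + 0.246² = 0.00057 + 0.02042 + 0.19749 + 0.00630 + 0.00025 + 0.00227 + 0.06052 = 0.28782 (working shown to 5 dp, full precision carried).
To 3 decimal places, D = 0.288.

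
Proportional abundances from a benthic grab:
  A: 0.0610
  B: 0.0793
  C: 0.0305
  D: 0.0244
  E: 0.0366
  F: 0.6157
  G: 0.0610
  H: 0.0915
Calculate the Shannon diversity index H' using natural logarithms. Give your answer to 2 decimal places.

1.38

Each pᵢ ln pᵢ term (working shown to 4 dp, full precision carried): 0.061×(-2.7969)=-0.1706, 0.0793×(-2.5345)=-0.2010, 0.0305×(-3.4900)=-0.1064, 0.0244×(-3.7132)=-0.0906, 0.0366×(-3.3077)=-0.1211, 0.6157×(-0.4850)=-0.2986, 0.061×(-2.7969)=-0.1706, 0.0915×(-2.3914)=-0.2188.
Sum = -1.3777, so H' = 1.38.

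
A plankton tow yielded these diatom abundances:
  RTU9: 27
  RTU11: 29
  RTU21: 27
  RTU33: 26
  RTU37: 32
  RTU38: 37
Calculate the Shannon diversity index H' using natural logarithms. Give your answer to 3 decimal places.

Total N = 27+29+27+26+32+37 = 178, so the proportions are 0.15169, 0.16292, 0.15169, 0.14607, 0.17978, 0.20787 (working shown to 5 dp, full precision carried).
Each pᵢ ln pᵢ term: 0.15169×(-1.88595)=-0.28607, 0.16292×(-1.81449)=-0.29562, 0.15169×(-1.88595)=-0.28607, 0.14607×(-1.92369)=-0.28099, 0.17978×(-1.71605)=-0.30850, 0.20787×(-1.57087)=-0.32653.
Sum = -1.78378, so H' = 1.784.

1.784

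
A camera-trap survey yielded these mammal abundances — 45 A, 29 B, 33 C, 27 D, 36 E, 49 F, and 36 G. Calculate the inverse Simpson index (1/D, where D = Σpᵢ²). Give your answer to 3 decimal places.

6.720

Total N = 45+29+33+27+36+49+36 = 255, so the proportions are 0.1764706, 0.1137255, 0.1294118, 0.1058824, 0.1411765, 0.1921569, 0.1411765 (working shown to 7 dp, full precision carried).
D = 0.1764706² + 0.1137255² + 0.1294118² + 0.1058824² + 0.1411765² + 0.1921569² + 0.1411765² = 0.0311419 + 0.0129335 + 0.0167474 + 0.0112111 + 0.0199308 + 0.0369243 + 0.0199308 = 0.1488197.
So 1/D = 6.71954, i.e. 6.720 to 3 decimal places.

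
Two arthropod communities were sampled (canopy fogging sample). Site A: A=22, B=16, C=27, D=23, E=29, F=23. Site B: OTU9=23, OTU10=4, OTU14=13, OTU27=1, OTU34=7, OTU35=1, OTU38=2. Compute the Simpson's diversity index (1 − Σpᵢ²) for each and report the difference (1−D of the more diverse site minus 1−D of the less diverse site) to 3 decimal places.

Site A: N=140, proportions 0.15714, 0.11429, 0.19286, 0.16429, 0.20714, 0.16429, giving 1−D = 0.82816 (working shown to 5 dp, full precision carried).
Site B: N=51, proportions 0.45098, 0.07843, 0.2549, 0.01961, 0.13725, 0.01961, 0.03922, giving 1−D = 0.70434.
Difference = |0.82816 − 0.70434| = 0.12382, i.e. 0.124 to 3 decimal places.

0.124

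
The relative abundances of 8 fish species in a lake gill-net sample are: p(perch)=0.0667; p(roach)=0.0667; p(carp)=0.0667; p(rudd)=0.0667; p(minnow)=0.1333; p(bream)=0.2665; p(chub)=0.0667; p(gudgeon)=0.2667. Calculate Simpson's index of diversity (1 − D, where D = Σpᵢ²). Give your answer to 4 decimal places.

D = 0.0667² + 0.0667² + 0.0667² + 0.0667² + 0.1333² + 0.2665² + 0.0667² + 0.2667² = 0.004449 + 0.004449 + 0.004449 + 0.004449 + 0.017769 + 0.071022 + 0.004449 + 0.071129 = 0.182164 (working shown to 6 dp, full precision carried).
So 1 − D = 0.817836, i.e. 0.8178 to 4 decimal places.

0.8178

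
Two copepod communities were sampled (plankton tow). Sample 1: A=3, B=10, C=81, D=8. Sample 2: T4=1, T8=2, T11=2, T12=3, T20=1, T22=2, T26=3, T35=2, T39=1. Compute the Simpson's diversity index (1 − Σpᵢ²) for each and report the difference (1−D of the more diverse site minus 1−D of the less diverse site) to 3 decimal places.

Sample 1: N=102, proportions 0.02941, 0.09804, 0.79412, 0.07843, giving 1−D = 0.35275 (working shown to 5 dp, full precision carried).
Sample 2: N=17, proportions 0.05882, 0.11765, 0.11765, 0.17647, 0.05882, 0.11765, 0.17647, 0.11765, 0.05882, giving 1−D = 0.87197.
Difference = |0.35275 − 0.87197| = 0.51922, i.e. 0.519 to 3 decimal places.

0.519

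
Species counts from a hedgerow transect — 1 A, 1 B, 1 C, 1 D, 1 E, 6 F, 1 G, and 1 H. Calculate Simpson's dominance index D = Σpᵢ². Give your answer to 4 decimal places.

Total N = 1+1+1+1+1+6+1+1 = 13, so the proportions are 0.076923, 0.076923, 0.076923, 0.076923, 0.076923, 0.461538, 0.076923, 0.076923 (working shown to 6 dp, full precision carried).
D = 0.076923² + 0.076923² + 0.076923² + 0.076923² + 0.076923² + 0.461538² + 0.076923² + 0.076923² = 0.005917 + 0.005917 + 0.005917 + 0.005917 + 0.005917 + 0.213018 + 0.005917 + 0.005917 = 0.254438.
To 4 decimal places, D = 0.2544.

0.2544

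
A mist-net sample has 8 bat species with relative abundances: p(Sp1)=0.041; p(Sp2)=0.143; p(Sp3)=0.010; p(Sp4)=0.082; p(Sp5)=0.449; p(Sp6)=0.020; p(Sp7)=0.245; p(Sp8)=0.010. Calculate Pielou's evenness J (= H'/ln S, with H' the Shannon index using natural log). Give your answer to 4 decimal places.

H' = −Σ pᵢ ln pᵢ = −((-0.130962) + (-0.278122) + (-0.046052) + (-0.205085) + (-0.359529) + (-0.078240) + (-0.344592) + (-0.046052)) = 1.488633 (working shown to 6 dp, full precision carried).
With S = 8 species, ln S = 2.079442, so J = 1.488633/2.079442 = 0.715881, i.e. 0.7159 to 4 decimal places.

0.7159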